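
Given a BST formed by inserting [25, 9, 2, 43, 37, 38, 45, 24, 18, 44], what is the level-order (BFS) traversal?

Tree insertion order: [25, 9, 2, 43, 37, 38, 45, 24, 18, 44]
Tree (level-order array): [25, 9, 43, 2, 24, 37, 45, None, None, 18, None, None, 38, 44]
BFS from the root, enqueuing left then right child of each popped node:
  queue [25] -> pop 25, enqueue [9, 43], visited so far: [25]
  queue [9, 43] -> pop 9, enqueue [2, 24], visited so far: [25, 9]
  queue [43, 2, 24] -> pop 43, enqueue [37, 45], visited so far: [25, 9, 43]
  queue [2, 24, 37, 45] -> pop 2, enqueue [none], visited so far: [25, 9, 43, 2]
  queue [24, 37, 45] -> pop 24, enqueue [18], visited so far: [25, 9, 43, 2, 24]
  queue [37, 45, 18] -> pop 37, enqueue [38], visited so far: [25, 9, 43, 2, 24, 37]
  queue [45, 18, 38] -> pop 45, enqueue [44], visited so far: [25, 9, 43, 2, 24, 37, 45]
  queue [18, 38, 44] -> pop 18, enqueue [none], visited so far: [25, 9, 43, 2, 24, 37, 45, 18]
  queue [38, 44] -> pop 38, enqueue [none], visited so far: [25, 9, 43, 2, 24, 37, 45, 18, 38]
  queue [44] -> pop 44, enqueue [none], visited so far: [25, 9, 43, 2, 24, 37, 45, 18, 38, 44]
Result: [25, 9, 43, 2, 24, 37, 45, 18, 38, 44]


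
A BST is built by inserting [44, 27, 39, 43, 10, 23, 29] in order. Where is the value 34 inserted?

Starting tree (level order): [44, 27, None, 10, 39, None, 23, 29, 43]
Insertion path: 44 -> 27 -> 39 -> 29
Result: insert 34 as right child of 29
Final tree (level order): [44, 27, None, 10, 39, None, 23, 29, 43, None, None, None, 34]


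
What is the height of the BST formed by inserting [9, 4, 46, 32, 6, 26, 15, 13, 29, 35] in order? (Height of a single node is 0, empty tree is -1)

Insertion order: [9, 4, 46, 32, 6, 26, 15, 13, 29, 35]
Tree (level-order array): [9, 4, 46, None, 6, 32, None, None, None, 26, 35, 15, 29, None, None, 13]
Compute height bottom-up (empty subtree = -1):
  height(6) = 1 + max(-1, -1) = 0
  height(4) = 1 + max(-1, 0) = 1
  height(13) = 1 + max(-1, -1) = 0
  height(15) = 1 + max(0, -1) = 1
  height(29) = 1 + max(-1, -1) = 0
  height(26) = 1 + max(1, 0) = 2
  height(35) = 1 + max(-1, -1) = 0
  height(32) = 1 + max(2, 0) = 3
  height(46) = 1 + max(3, -1) = 4
  height(9) = 1 + max(1, 4) = 5
Height = 5


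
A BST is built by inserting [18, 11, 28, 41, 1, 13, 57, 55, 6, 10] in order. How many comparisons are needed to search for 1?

Search path for 1: 18 -> 11 -> 1
Found: True
Comparisons: 3


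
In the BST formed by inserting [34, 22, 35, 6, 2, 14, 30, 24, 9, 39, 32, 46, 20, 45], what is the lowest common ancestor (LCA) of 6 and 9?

Tree insertion order: [34, 22, 35, 6, 2, 14, 30, 24, 9, 39, 32, 46, 20, 45]
Tree (level-order array): [34, 22, 35, 6, 30, None, 39, 2, 14, 24, 32, None, 46, None, None, 9, 20, None, None, None, None, 45]
In a BST, the LCA of p=6, q=9 is the first node v on the
root-to-leaf path with p <= v <= q (go left if both < v, right if both > v).
Walk from root:
  at 34: both 6 and 9 < 34, go left
  at 22: both 6 and 9 < 22, go left
  at 6: 6 <= 6 <= 9, this is the LCA
LCA = 6


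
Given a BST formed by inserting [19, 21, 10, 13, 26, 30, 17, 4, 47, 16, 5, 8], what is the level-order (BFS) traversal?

Tree insertion order: [19, 21, 10, 13, 26, 30, 17, 4, 47, 16, 5, 8]
Tree (level-order array): [19, 10, 21, 4, 13, None, 26, None, 5, None, 17, None, 30, None, 8, 16, None, None, 47]
BFS from the root, enqueuing left then right child of each popped node:
  queue [19] -> pop 19, enqueue [10, 21], visited so far: [19]
  queue [10, 21] -> pop 10, enqueue [4, 13], visited so far: [19, 10]
  queue [21, 4, 13] -> pop 21, enqueue [26], visited so far: [19, 10, 21]
  queue [4, 13, 26] -> pop 4, enqueue [5], visited so far: [19, 10, 21, 4]
  queue [13, 26, 5] -> pop 13, enqueue [17], visited so far: [19, 10, 21, 4, 13]
  queue [26, 5, 17] -> pop 26, enqueue [30], visited so far: [19, 10, 21, 4, 13, 26]
  queue [5, 17, 30] -> pop 5, enqueue [8], visited so far: [19, 10, 21, 4, 13, 26, 5]
  queue [17, 30, 8] -> pop 17, enqueue [16], visited so far: [19, 10, 21, 4, 13, 26, 5, 17]
  queue [30, 8, 16] -> pop 30, enqueue [47], visited so far: [19, 10, 21, 4, 13, 26, 5, 17, 30]
  queue [8, 16, 47] -> pop 8, enqueue [none], visited so far: [19, 10, 21, 4, 13, 26, 5, 17, 30, 8]
  queue [16, 47] -> pop 16, enqueue [none], visited so far: [19, 10, 21, 4, 13, 26, 5, 17, 30, 8, 16]
  queue [47] -> pop 47, enqueue [none], visited so far: [19, 10, 21, 4, 13, 26, 5, 17, 30, 8, 16, 47]
Result: [19, 10, 21, 4, 13, 26, 5, 17, 30, 8, 16, 47]


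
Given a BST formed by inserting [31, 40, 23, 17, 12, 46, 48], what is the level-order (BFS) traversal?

Tree insertion order: [31, 40, 23, 17, 12, 46, 48]
Tree (level-order array): [31, 23, 40, 17, None, None, 46, 12, None, None, 48]
BFS from the root, enqueuing left then right child of each popped node:
  queue [31] -> pop 31, enqueue [23, 40], visited so far: [31]
  queue [23, 40] -> pop 23, enqueue [17], visited so far: [31, 23]
  queue [40, 17] -> pop 40, enqueue [46], visited so far: [31, 23, 40]
  queue [17, 46] -> pop 17, enqueue [12], visited so far: [31, 23, 40, 17]
  queue [46, 12] -> pop 46, enqueue [48], visited so far: [31, 23, 40, 17, 46]
  queue [12, 48] -> pop 12, enqueue [none], visited so far: [31, 23, 40, 17, 46, 12]
  queue [48] -> pop 48, enqueue [none], visited so far: [31, 23, 40, 17, 46, 12, 48]
Result: [31, 23, 40, 17, 46, 12, 48]


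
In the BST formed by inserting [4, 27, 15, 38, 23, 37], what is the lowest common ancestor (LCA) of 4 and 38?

Tree insertion order: [4, 27, 15, 38, 23, 37]
Tree (level-order array): [4, None, 27, 15, 38, None, 23, 37]
In a BST, the LCA of p=4, q=38 is the first node v on the
root-to-leaf path with p <= v <= q (go left if both < v, right if both > v).
Walk from root:
  at 4: 4 <= 4 <= 38, this is the LCA
LCA = 4


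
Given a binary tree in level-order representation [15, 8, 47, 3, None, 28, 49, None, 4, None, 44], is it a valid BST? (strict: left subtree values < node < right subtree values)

Level-order array: [15, 8, 47, 3, None, 28, 49, None, 4, None, 44]
Validate using subtree bounds (lo, hi): at each node, require lo < value < hi,
then recurse left with hi=value and right with lo=value.
Preorder trace (stopping at first violation):
  at node 15 with bounds (-inf, +inf): OK
  at node 8 with bounds (-inf, 15): OK
  at node 3 with bounds (-inf, 8): OK
  at node 4 with bounds (3, 8): OK
  at node 47 with bounds (15, +inf): OK
  at node 28 with bounds (15, 47): OK
  at node 44 with bounds (28, 47): OK
  at node 49 with bounds (47, +inf): OK
No violation found at any node.
Result: Valid BST


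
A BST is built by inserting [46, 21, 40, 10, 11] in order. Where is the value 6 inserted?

Starting tree (level order): [46, 21, None, 10, 40, None, 11]
Insertion path: 46 -> 21 -> 10
Result: insert 6 as left child of 10
Final tree (level order): [46, 21, None, 10, 40, 6, 11]


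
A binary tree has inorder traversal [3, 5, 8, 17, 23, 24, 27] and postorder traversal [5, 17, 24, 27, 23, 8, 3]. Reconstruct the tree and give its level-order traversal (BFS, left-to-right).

Inorder:   [3, 5, 8, 17, 23, 24, 27]
Postorder: [5, 17, 24, 27, 23, 8, 3]
Algorithm: postorder visits root last, so walk postorder right-to-left;
each value is the root of the current inorder slice — split it at that
value, recurse on the right subtree first, then the left.
Recursive splits:
  root=3; inorder splits into left=[], right=[5, 8, 17, 23, 24, 27]
  root=8; inorder splits into left=[5], right=[17, 23, 24, 27]
  root=23; inorder splits into left=[17], right=[24, 27]
  root=27; inorder splits into left=[24], right=[]
  root=24; inorder splits into left=[], right=[]
  root=17; inorder splits into left=[], right=[]
  root=5; inorder splits into left=[], right=[]
Reconstructed level-order: [3, 8, 5, 23, 17, 27, 24]


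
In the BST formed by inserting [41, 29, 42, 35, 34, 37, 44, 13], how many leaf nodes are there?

Tree built from: [41, 29, 42, 35, 34, 37, 44, 13]
Tree (level-order array): [41, 29, 42, 13, 35, None, 44, None, None, 34, 37]
Rule: A leaf has 0 children.
Per-node child counts:
  node 41: 2 child(ren)
  node 29: 2 child(ren)
  node 13: 0 child(ren)
  node 35: 2 child(ren)
  node 34: 0 child(ren)
  node 37: 0 child(ren)
  node 42: 1 child(ren)
  node 44: 0 child(ren)
Matching nodes: [13, 34, 37, 44]
Count of leaf nodes: 4


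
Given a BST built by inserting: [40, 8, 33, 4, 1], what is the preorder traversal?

Tree insertion order: [40, 8, 33, 4, 1]
Tree (level-order array): [40, 8, None, 4, 33, 1]
Preorder traversal: [40, 8, 4, 1, 33]


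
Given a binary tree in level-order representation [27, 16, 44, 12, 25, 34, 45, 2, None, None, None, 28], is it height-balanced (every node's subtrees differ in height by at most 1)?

Tree (level-order array): [27, 16, 44, 12, 25, 34, 45, 2, None, None, None, 28]
Definition: a tree is height-balanced if, at every node, |h(left) - h(right)| <= 1 (empty subtree has height -1).
Bottom-up per-node check:
  node 2: h_left=-1, h_right=-1, diff=0 [OK], height=0
  node 12: h_left=0, h_right=-1, diff=1 [OK], height=1
  node 25: h_left=-1, h_right=-1, diff=0 [OK], height=0
  node 16: h_left=1, h_right=0, diff=1 [OK], height=2
  node 28: h_left=-1, h_right=-1, diff=0 [OK], height=0
  node 34: h_left=0, h_right=-1, diff=1 [OK], height=1
  node 45: h_left=-1, h_right=-1, diff=0 [OK], height=0
  node 44: h_left=1, h_right=0, diff=1 [OK], height=2
  node 27: h_left=2, h_right=2, diff=0 [OK], height=3
All nodes satisfy the balance condition.
Result: Balanced


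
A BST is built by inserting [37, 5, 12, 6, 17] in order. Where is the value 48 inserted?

Starting tree (level order): [37, 5, None, None, 12, 6, 17]
Insertion path: 37
Result: insert 48 as right child of 37
Final tree (level order): [37, 5, 48, None, 12, None, None, 6, 17]


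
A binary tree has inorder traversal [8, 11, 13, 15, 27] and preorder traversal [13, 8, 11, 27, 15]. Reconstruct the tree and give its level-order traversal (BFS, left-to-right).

Inorder:  [8, 11, 13, 15, 27]
Preorder: [13, 8, 11, 27, 15]
Algorithm: preorder visits root first, so consume preorder in order;
for each root, split the current inorder slice at that value into
left-subtree inorder and right-subtree inorder, then recurse.
Recursive splits:
  root=13; inorder splits into left=[8, 11], right=[15, 27]
  root=8; inorder splits into left=[], right=[11]
  root=11; inorder splits into left=[], right=[]
  root=27; inorder splits into left=[15], right=[]
  root=15; inorder splits into left=[], right=[]
Reconstructed level-order: [13, 8, 27, 11, 15]


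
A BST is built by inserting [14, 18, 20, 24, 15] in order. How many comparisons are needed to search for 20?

Search path for 20: 14 -> 18 -> 20
Found: True
Comparisons: 3


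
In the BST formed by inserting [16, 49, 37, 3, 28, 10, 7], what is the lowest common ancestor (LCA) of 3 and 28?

Tree insertion order: [16, 49, 37, 3, 28, 10, 7]
Tree (level-order array): [16, 3, 49, None, 10, 37, None, 7, None, 28]
In a BST, the LCA of p=3, q=28 is the first node v on the
root-to-leaf path with p <= v <= q (go left if both < v, right if both > v).
Walk from root:
  at 16: 3 <= 16 <= 28, this is the LCA
LCA = 16


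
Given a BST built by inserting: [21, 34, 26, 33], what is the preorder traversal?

Tree insertion order: [21, 34, 26, 33]
Tree (level-order array): [21, None, 34, 26, None, None, 33]
Preorder traversal: [21, 34, 26, 33]


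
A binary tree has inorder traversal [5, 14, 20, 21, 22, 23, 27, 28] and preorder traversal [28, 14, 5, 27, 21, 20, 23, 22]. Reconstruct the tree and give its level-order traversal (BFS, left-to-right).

Inorder:  [5, 14, 20, 21, 22, 23, 27, 28]
Preorder: [28, 14, 5, 27, 21, 20, 23, 22]
Algorithm: preorder visits root first, so consume preorder in order;
for each root, split the current inorder slice at that value into
left-subtree inorder and right-subtree inorder, then recurse.
Recursive splits:
  root=28; inorder splits into left=[5, 14, 20, 21, 22, 23, 27], right=[]
  root=14; inorder splits into left=[5], right=[20, 21, 22, 23, 27]
  root=5; inorder splits into left=[], right=[]
  root=27; inorder splits into left=[20, 21, 22, 23], right=[]
  root=21; inorder splits into left=[20], right=[22, 23]
  root=20; inorder splits into left=[], right=[]
  root=23; inorder splits into left=[22], right=[]
  root=22; inorder splits into left=[], right=[]
Reconstructed level-order: [28, 14, 5, 27, 21, 20, 23, 22]


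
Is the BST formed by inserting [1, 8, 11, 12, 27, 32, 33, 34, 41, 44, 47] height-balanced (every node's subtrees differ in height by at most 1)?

Tree (level-order array): [1, None, 8, None, 11, None, 12, None, 27, None, 32, None, 33, None, 34, None, 41, None, 44, None, 47]
Definition: a tree is height-balanced if, at every node, |h(left) - h(right)| <= 1 (empty subtree has height -1).
Bottom-up per-node check:
  node 47: h_left=-1, h_right=-1, diff=0 [OK], height=0
  node 44: h_left=-1, h_right=0, diff=1 [OK], height=1
  node 41: h_left=-1, h_right=1, diff=2 [FAIL (|-1-1|=2 > 1)], height=2
  node 34: h_left=-1, h_right=2, diff=3 [FAIL (|-1-2|=3 > 1)], height=3
  node 33: h_left=-1, h_right=3, diff=4 [FAIL (|-1-3|=4 > 1)], height=4
  node 32: h_left=-1, h_right=4, diff=5 [FAIL (|-1-4|=5 > 1)], height=5
  node 27: h_left=-1, h_right=5, diff=6 [FAIL (|-1-5|=6 > 1)], height=6
  node 12: h_left=-1, h_right=6, diff=7 [FAIL (|-1-6|=7 > 1)], height=7
  node 11: h_left=-1, h_right=7, diff=8 [FAIL (|-1-7|=8 > 1)], height=8
  node 8: h_left=-1, h_right=8, diff=9 [FAIL (|-1-8|=9 > 1)], height=9
  node 1: h_left=-1, h_right=9, diff=10 [FAIL (|-1-9|=10 > 1)], height=10
Node 41 violates the condition: |-1 - 1| = 2 > 1.
Result: Not balanced


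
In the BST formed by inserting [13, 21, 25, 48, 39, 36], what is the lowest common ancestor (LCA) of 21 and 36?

Tree insertion order: [13, 21, 25, 48, 39, 36]
Tree (level-order array): [13, None, 21, None, 25, None, 48, 39, None, 36]
In a BST, the LCA of p=21, q=36 is the first node v on the
root-to-leaf path with p <= v <= q (go left if both < v, right if both > v).
Walk from root:
  at 13: both 21 and 36 > 13, go right
  at 21: 21 <= 21 <= 36, this is the LCA
LCA = 21


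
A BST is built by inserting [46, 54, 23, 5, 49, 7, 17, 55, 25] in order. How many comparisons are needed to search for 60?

Search path for 60: 46 -> 54 -> 55
Found: False
Comparisons: 3


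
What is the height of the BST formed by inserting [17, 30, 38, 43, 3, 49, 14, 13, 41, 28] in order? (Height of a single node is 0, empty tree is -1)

Insertion order: [17, 30, 38, 43, 3, 49, 14, 13, 41, 28]
Tree (level-order array): [17, 3, 30, None, 14, 28, 38, 13, None, None, None, None, 43, None, None, 41, 49]
Compute height bottom-up (empty subtree = -1):
  height(13) = 1 + max(-1, -1) = 0
  height(14) = 1 + max(0, -1) = 1
  height(3) = 1 + max(-1, 1) = 2
  height(28) = 1 + max(-1, -1) = 0
  height(41) = 1 + max(-1, -1) = 0
  height(49) = 1 + max(-1, -1) = 0
  height(43) = 1 + max(0, 0) = 1
  height(38) = 1 + max(-1, 1) = 2
  height(30) = 1 + max(0, 2) = 3
  height(17) = 1 + max(2, 3) = 4
Height = 4


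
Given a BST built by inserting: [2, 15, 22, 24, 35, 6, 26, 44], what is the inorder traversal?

Tree insertion order: [2, 15, 22, 24, 35, 6, 26, 44]
Tree (level-order array): [2, None, 15, 6, 22, None, None, None, 24, None, 35, 26, 44]
Inorder traversal: [2, 6, 15, 22, 24, 26, 35, 44]


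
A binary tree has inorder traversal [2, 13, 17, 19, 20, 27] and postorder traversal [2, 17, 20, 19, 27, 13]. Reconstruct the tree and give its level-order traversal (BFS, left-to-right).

Inorder:   [2, 13, 17, 19, 20, 27]
Postorder: [2, 17, 20, 19, 27, 13]
Algorithm: postorder visits root last, so walk postorder right-to-left;
each value is the root of the current inorder slice — split it at that
value, recurse on the right subtree first, then the left.
Recursive splits:
  root=13; inorder splits into left=[2], right=[17, 19, 20, 27]
  root=27; inorder splits into left=[17, 19, 20], right=[]
  root=19; inorder splits into left=[17], right=[20]
  root=20; inorder splits into left=[], right=[]
  root=17; inorder splits into left=[], right=[]
  root=2; inorder splits into left=[], right=[]
Reconstructed level-order: [13, 2, 27, 19, 17, 20]


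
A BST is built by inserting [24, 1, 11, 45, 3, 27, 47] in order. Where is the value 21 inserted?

Starting tree (level order): [24, 1, 45, None, 11, 27, 47, 3]
Insertion path: 24 -> 1 -> 11
Result: insert 21 as right child of 11
Final tree (level order): [24, 1, 45, None, 11, 27, 47, 3, 21]


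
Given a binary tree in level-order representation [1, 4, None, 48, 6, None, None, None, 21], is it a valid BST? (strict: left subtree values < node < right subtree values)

Level-order array: [1, 4, None, 48, 6, None, None, None, 21]
Validate using subtree bounds (lo, hi): at each node, require lo < value < hi,
then recurse left with hi=value and right with lo=value.
Preorder trace (stopping at first violation):
  at node 1 with bounds (-inf, +inf): OK
  at node 4 with bounds (-inf, 1): VIOLATION
Node 4 violates its bound: not (-inf < 4 < 1).
Result: Not a valid BST


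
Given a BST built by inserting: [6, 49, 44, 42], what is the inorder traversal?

Tree insertion order: [6, 49, 44, 42]
Tree (level-order array): [6, None, 49, 44, None, 42]
Inorder traversal: [6, 42, 44, 49]


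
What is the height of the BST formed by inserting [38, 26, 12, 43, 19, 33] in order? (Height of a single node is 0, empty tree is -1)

Insertion order: [38, 26, 12, 43, 19, 33]
Tree (level-order array): [38, 26, 43, 12, 33, None, None, None, 19]
Compute height bottom-up (empty subtree = -1):
  height(19) = 1 + max(-1, -1) = 0
  height(12) = 1 + max(-1, 0) = 1
  height(33) = 1 + max(-1, -1) = 0
  height(26) = 1 + max(1, 0) = 2
  height(43) = 1 + max(-1, -1) = 0
  height(38) = 1 + max(2, 0) = 3
Height = 3


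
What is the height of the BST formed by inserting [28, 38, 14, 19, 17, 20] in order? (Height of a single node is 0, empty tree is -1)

Insertion order: [28, 38, 14, 19, 17, 20]
Tree (level-order array): [28, 14, 38, None, 19, None, None, 17, 20]
Compute height bottom-up (empty subtree = -1):
  height(17) = 1 + max(-1, -1) = 0
  height(20) = 1 + max(-1, -1) = 0
  height(19) = 1 + max(0, 0) = 1
  height(14) = 1 + max(-1, 1) = 2
  height(38) = 1 + max(-1, -1) = 0
  height(28) = 1 + max(2, 0) = 3
Height = 3


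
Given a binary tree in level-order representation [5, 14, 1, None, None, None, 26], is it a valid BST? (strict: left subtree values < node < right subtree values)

Level-order array: [5, 14, 1, None, None, None, 26]
Validate using subtree bounds (lo, hi): at each node, require lo < value < hi,
then recurse left with hi=value and right with lo=value.
Preorder trace (stopping at first violation):
  at node 5 with bounds (-inf, +inf): OK
  at node 14 with bounds (-inf, 5): VIOLATION
Node 14 violates its bound: not (-inf < 14 < 5).
Result: Not a valid BST


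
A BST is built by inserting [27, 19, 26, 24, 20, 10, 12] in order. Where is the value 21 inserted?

Starting tree (level order): [27, 19, None, 10, 26, None, 12, 24, None, None, None, 20]
Insertion path: 27 -> 19 -> 26 -> 24 -> 20
Result: insert 21 as right child of 20
Final tree (level order): [27, 19, None, 10, 26, None, 12, 24, None, None, None, 20, None, None, 21]


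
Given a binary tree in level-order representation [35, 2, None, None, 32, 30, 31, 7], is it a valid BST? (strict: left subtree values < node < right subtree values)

Level-order array: [35, 2, None, None, 32, 30, 31, 7]
Validate using subtree bounds (lo, hi): at each node, require lo < value < hi,
then recurse left with hi=value and right with lo=value.
Preorder trace (stopping at first violation):
  at node 35 with bounds (-inf, +inf): OK
  at node 2 with bounds (-inf, 35): OK
  at node 32 with bounds (2, 35): OK
  at node 30 with bounds (2, 32): OK
  at node 7 with bounds (2, 30): OK
  at node 31 with bounds (32, 35): VIOLATION
Node 31 violates its bound: not (32 < 31 < 35).
Result: Not a valid BST


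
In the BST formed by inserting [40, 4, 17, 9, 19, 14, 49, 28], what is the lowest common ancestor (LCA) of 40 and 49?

Tree insertion order: [40, 4, 17, 9, 19, 14, 49, 28]
Tree (level-order array): [40, 4, 49, None, 17, None, None, 9, 19, None, 14, None, 28]
In a BST, the LCA of p=40, q=49 is the first node v on the
root-to-leaf path with p <= v <= q (go left if both < v, right if both > v).
Walk from root:
  at 40: 40 <= 40 <= 49, this is the LCA
LCA = 40


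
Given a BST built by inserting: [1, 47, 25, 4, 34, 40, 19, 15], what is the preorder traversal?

Tree insertion order: [1, 47, 25, 4, 34, 40, 19, 15]
Tree (level-order array): [1, None, 47, 25, None, 4, 34, None, 19, None, 40, 15]
Preorder traversal: [1, 47, 25, 4, 19, 15, 34, 40]


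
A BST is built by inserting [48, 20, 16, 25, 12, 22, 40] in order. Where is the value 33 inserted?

Starting tree (level order): [48, 20, None, 16, 25, 12, None, 22, 40]
Insertion path: 48 -> 20 -> 25 -> 40
Result: insert 33 as left child of 40
Final tree (level order): [48, 20, None, 16, 25, 12, None, 22, 40, None, None, None, None, 33]


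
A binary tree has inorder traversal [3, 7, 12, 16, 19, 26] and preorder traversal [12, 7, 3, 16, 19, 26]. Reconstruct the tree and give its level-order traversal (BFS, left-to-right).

Inorder:  [3, 7, 12, 16, 19, 26]
Preorder: [12, 7, 3, 16, 19, 26]
Algorithm: preorder visits root first, so consume preorder in order;
for each root, split the current inorder slice at that value into
left-subtree inorder and right-subtree inorder, then recurse.
Recursive splits:
  root=12; inorder splits into left=[3, 7], right=[16, 19, 26]
  root=7; inorder splits into left=[3], right=[]
  root=3; inorder splits into left=[], right=[]
  root=16; inorder splits into left=[], right=[19, 26]
  root=19; inorder splits into left=[], right=[26]
  root=26; inorder splits into left=[], right=[]
Reconstructed level-order: [12, 7, 16, 3, 19, 26]


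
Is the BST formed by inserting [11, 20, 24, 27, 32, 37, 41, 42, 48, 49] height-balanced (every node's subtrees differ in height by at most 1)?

Tree (level-order array): [11, None, 20, None, 24, None, 27, None, 32, None, 37, None, 41, None, 42, None, 48, None, 49]
Definition: a tree is height-balanced if, at every node, |h(left) - h(right)| <= 1 (empty subtree has height -1).
Bottom-up per-node check:
  node 49: h_left=-1, h_right=-1, diff=0 [OK], height=0
  node 48: h_left=-1, h_right=0, diff=1 [OK], height=1
  node 42: h_left=-1, h_right=1, diff=2 [FAIL (|-1-1|=2 > 1)], height=2
  node 41: h_left=-1, h_right=2, diff=3 [FAIL (|-1-2|=3 > 1)], height=3
  node 37: h_left=-1, h_right=3, diff=4 [FAIL (|-1-3|=4 > 1)], height=4
  node 32: h_left=-1, h_right=4, diff=5 [FAIL (|-1-4|=5 > 1)], height=5
  node 27: h_left=-1, h_right=5, diff=6 [FAIL (|-1-5|=6 > 1)], height=6
  node 24: h_left=-1, h_right=6, diff=7 [FAIL (|-1-6|=7 > 1)], height=7
  node 20: h_left=-1, h_right=7, diff=8 [FAIL (|-1-7|=8 > 1)], height=8
  node 11: h_left=-1, h_right=8, diff=9 [FAIL (|-1-8|=9 > 1)], height=9
Node 42 violates the condition: |-1 - 1| = 2 > 1.
Result: Not balanced


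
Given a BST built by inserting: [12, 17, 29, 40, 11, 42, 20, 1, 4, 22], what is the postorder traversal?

Tree insertion order: [12, 17, 29, 40, 11, 42, 20, 1, 4, 22]
Tree (level-order array): [12, 11, 17, 1, None, None, 29, None, 4, 20, 40, None, None, None, 22, None, 42]
Postorder traversal: [4, 1, 11, 22, 20, 42, 40, 29, 17, 12]


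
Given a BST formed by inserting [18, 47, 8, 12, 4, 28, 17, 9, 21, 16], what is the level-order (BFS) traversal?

Tree insertion order: [18, 47, 8, 12, 4, 28, 17, 9, 21, 16]
Tree (level-order array): [18, 8, 47, 4, 12, 28, None, None, None, 9, 17, 21, None, None, None, 16]
BFS from the root, enqueuing left then right child of each popped node:
  queue [18] -> pop 18, enqueue [8, 47], visited so far: [18]
  queue [8, 47] -> pop 8, enqueue [4, 12], visited so far: [18, 8]
  queue [47, 4, 12] -> pop 47, enqueue [28], visited so far: [18, 8, 47]
  queue [4, 12, 28] -> pop 4, enqueue [none], visited so far: [18, 8, 47, 4]
  queue [12, 28] -> pop 12, enqueue [9, 17], visited so far: [18, 8, 47, 4, 12]
  queue [28, 9, 17] -> pop 28, enqueue [21], visited so far: [18, 8, 47, 4, 12, 28]
  queue [9, 17, 21] -> pop 9, enqueue [none], visited so far: [18, 8, 47, 4, 12, 28, 9]
  queue [17, 21] -> pop 17, enqueue [16], visited so far: [18, 8, 47, 4, 12, 28, 9, 17]
  queue [21, 16] -> pop 21, enqueue [none], visited so far: [18, 8, 47, 4, 12, 28, 9, 17, 21]
  queue [16] -> pop 16, enqueue [none], visited so far: [18, 8, 47, 4, 12, 28, 9, 17, 21, 16]
Result: [18, 8, 47, 4, 12, 28, 9, 17, 21, 16]


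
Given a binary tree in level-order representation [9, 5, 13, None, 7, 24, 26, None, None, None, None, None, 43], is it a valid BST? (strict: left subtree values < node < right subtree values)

Level-order array: [9, 5, 13, None, 7, 24, 26, None, None, None, None, None, 43]
Validate using subtree bounds (lo, hi): at each node, require lo < value < hi,
then recurse left with hi=value and right with lo=value.
Preorder trace (stopping at first violation):
  at node 9 with bounds (-inf, +inf): OK
  at node 5 with bounds (-inf, 9): OK
  at node 7 with bounds (5, 9): OK
  at node 13 with bounds (9, +inf): OK
  at node 24 with bounds (9, 13): VIOLATION
Node 24 violates its bound: not (9 < 24 < 13).
Result: Not a valid BST


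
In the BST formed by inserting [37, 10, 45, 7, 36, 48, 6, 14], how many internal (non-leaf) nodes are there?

Tree built from: [37, 10, 45, 7, 36, 48, 6, 14]
Tree (level-order array): [37, 10, 45, 7, 36, None, 48, 6, None, 14]
Rule: An internal node has at least one child.
Per-node child counts:
  node 37: 2 child(ren)
  node 10: 2 child(ren)
  node 7: 1 child(ren)
  node 6: 0 child(ren)
  node 36: 1 child(ren)
  node 14: 0 child(ren)
  node 45: 1 child(ren)
  node 48: 0 child(ren)
Matching nodes: [37, 10, 7, 36, 45]
Count of internal (non-leaf) nodes: 5


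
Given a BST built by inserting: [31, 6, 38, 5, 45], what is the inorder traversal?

Tree insertion order: [31, 6, 38, 5, 45]
Tree (level-order array): [31, 6, 38, 5, None, None, 45]
Inorder traversal: [5, 6, 31, 38, 45]


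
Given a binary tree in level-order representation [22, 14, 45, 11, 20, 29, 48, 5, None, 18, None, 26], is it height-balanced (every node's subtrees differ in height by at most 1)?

Tree (level-order array): [22, 14, 45, 11, 20, 29, 48, 5, None, 18, None, 26]
Definition: a tree is height-balanced if, at every node, |h(left) - h(right)| <= 1 (empty subtree has height -1).
Bottom-up per-node check:
  node 5: h_left=-1, h_right=-1, diff=0 [OK], height=0
  node 11: h_left=0, h_right=-1, diff=1 [OK], height=1
  node 18: h_left=-1, h_right=-1, diff=0 [OK], height=0
  node 20: h_left=0, h_right=-1, diff=1 [OK], height=1
  node 14: h_left=1, h_right=1, diff=0 [OK], height=2
  node 26: h_left=-1, h_right=-1, diff=0 [OK], height=0
  node 29: h_left=0, h_right=-1, diff=1 [OK], height=1
  node 48: h_left=-1, h_right=-1, diff=0 [OK], height=0
  node 45: h_left=1, h_right=0, diff=1 [OK], height=2
  node 22: h_left=2, h_right=2, diff=0 [OK], height=3
All nodes satisfy the balance condition.
Result: Balanced


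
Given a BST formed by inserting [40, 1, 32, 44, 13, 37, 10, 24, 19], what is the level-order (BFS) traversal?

Tree insertion order: [40, 1, 32, 44, 13, 37, 10, 24, 19]
Tree (level-order array): [40, 1, 44, None, 32, None, None, 13, 37, 10, 24, None, None, None, None, 19]
BFS from the root, enqueuing left then right child of each popped node:
  queue [40] -> pop 40, enqueue [1, 44], visited so far: [40]
  queue [1, 44] -> pop 1, enqueue [32], visited so far: [40, 1]
  queue [44, 32] -> pop 44, enqueue [none], visited so far: [40, 1, 44]
  queue [32] -> pop 32, enqueue [13, 37], visited so far: [40, 1, 44, 32]
  queue [13, 37] -> pop 13, enqueue [10, 24], visited so far: [40, 1, 44, 32, 13]
  queue [37, 10, 24] -> pop 37, enqueue [none], visited so far: [40, 1, 44, 32, 13, 37]
  queue [10, 24] -> pop 10, enqueue [none], visited so far: [40, 1, 44, 32, 13, 37, 10]
  queue [24] -> pop 24, enqueue [19], visited so far: [40, 1, 44, 32, 13, 37, 10, 24]
  queue [19] -> pop 19, enqueue [none], visited so far: [40, 1, 44, 32, 13, 37, 10, 24, 19]
Result: [40, 1, 44, 32, 13, 37, 10, 24, 19]


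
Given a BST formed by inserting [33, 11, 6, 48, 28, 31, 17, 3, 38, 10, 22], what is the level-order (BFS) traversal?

Tree insertion order: [33, 11, 6, 48, 28, 31, 17, 3, 38, 10, 22]
Tree (level-order array): [33, 11, 48, 6, 28, 38, None, 3, 10, 17, 31, None, None, None, None, None, None, None, 22]
BFS from the root, enqueuing left then right child of each popped node:
  queue [33] -> pop 33, enqueue [11, 48], visited so far: [33]
  queue [11, 48] -> pop 11, enqueue [6, 28], visited so far: [33, 11]
  queue [48, 6, 28] -> pop 48, enqueue [38], visited so far: [33, 11, 48]
  queue [6, 28, 38] -> pop 6, enqueue [3, 10], visited so far: [33, 11, 48, 6]
  queue [28, 38, 3, 10] -> pop 28, enqueue [17, 31], visited so far: [33, 11, 48, 6, 28]
  queue [38, 3, 10, 17, 31] -> pop 38, enqueue [none], visited so far: [33, 11, 48, 6, 28, 38]
  queue [3, 10, 17, 31] -> pop 3, enqueue [none], visited so far: [33, 11, 48, 6, 28, 38, 3]
  queue [10, 17, 31] -> pop 10, enqueue [none], visited so far: [33, 11, 48, 6, 28, 38, 3, 10]
  queue [17, 31] -> pop 17, enqueue [22], visited so far: [33, 11, 48, 6, 28, 38, 3, 10, 17]
  queue [31, 22] -> pop 31, enqueue [none], visited so far: [33, 11, 48, 6, 28, 38, 3, 10, 17, 31]
  queue [22] -> pop 22, enqueue [none], visited so far: [33, 11, 48, 6, 28, 38, 3, 10, 17, 31, 22]
Result: [33, 11, 48, 6, 28, 38, 3, 10, 17, 31, 22]


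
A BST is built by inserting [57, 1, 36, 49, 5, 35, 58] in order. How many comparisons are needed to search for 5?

Search path for 5: 57 -> 1 -> 36 -> 5
Found: True
Comparisons: 4


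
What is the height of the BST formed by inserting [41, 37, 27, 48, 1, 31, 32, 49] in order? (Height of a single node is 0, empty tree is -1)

Insertion order: [41, 37, 27, 48, 1, 31, 32, 49]
Tree (level-order array): [41, 37, 48, 27, None, None, 49, 1, 31, None, None, None, None, None, 32]
Compute height bottom-up (empty subtree = -1):
  height(1) = 1 + max(-1, -1) = 0
  height(32) = 1 + max(-1, -1) = 0
  height(31) = 1 + max(-1, 0) = 1
  height(27) = 1 + max(0, 1) = 2
  height(37) = 1 + max(2, -1) = 3
  height(49) = 1 + max(-1, -1) = 0
  height(48) = 1 + max(-1, 0) = 1
  height(41) = 1 + max(3, 1) = 4
Height = 4


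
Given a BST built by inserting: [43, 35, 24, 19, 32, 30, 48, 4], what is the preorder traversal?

Tree insertion order: [43, 35, 24, 19, 32, 30, 48, 4]
Tree (level-order array): [43, 35, 48, 24, None, None, None, 19, 32, 4, None, 30]
Preorder traversal: [43, 35, 24, 19, 4, 32, 30, 48]


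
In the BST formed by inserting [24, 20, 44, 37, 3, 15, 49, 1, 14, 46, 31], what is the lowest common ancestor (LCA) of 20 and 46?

Tree insertion order: [24, 20, 44, 37, 3, 15, 49, 1, 14, 46, 31]
Tree (level-order array): [24, 20, 44, 3, None, 37, 49, 1, 15, 31, None, 46, None, None, None, 14]
In a BST, the LCA of p=20, q=46 is the first node v on the
root-to-leaf path with p <= v <= q (go left if both < v, right if both > v).
Walk from root:
  at 24: 20 <= 24 <= 46, this is the LCA
LCA = 24


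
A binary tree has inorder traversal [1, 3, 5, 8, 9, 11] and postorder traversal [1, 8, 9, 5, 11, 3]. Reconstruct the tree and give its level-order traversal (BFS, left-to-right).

Inorder:   [1, 3, 5, 8, 9, 11]
Postorder: [1, 8, 9, 5, 11, 3]
Algorithm: postorder visits root last, so walk postorder right-to-left;
each value is the root of the current inorder slice — split it at that
value, recurse on the right subtree first, then the left.
Recursive splits:
  root=3; inorder splits into left=[1], right=[5, 8, 9, 11]
  root=11; inorder splits into left=[5, 8, 9], right=[]
  root=5; inorder splits into left=[], right=[8, 9]
  root=9; inorder splits into left=[8], right=[]
  root=8; inorder splits into left=[], right=[]
  root=1; inorder splits into left=[], right=[]
Reconstructed level-order: [3, 1, 11, 5, 9, 8]


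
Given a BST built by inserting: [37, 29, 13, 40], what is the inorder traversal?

Tree insertion order: [37, 29, 13, 40]
Tree (level-order array): [37, 29, 40, 13]
Inorder traversal: [13, 29, 37, 40]


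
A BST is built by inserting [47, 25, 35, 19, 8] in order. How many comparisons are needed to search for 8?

Search path for 8: 47 -> 25 -> 19 -> 8
Found: True
Comparisons: 4


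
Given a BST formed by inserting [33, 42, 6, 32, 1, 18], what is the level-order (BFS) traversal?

Tree insertion order: [33, 42, 6, 32, 1, 18]
Tree (level-order array): [33, 6, 42, 1, 32, None, None, None, None, 18]
BFS from the root, enqueuing left then right child of each popped node:
  queue [33] -> pop 33, enqueue [6, 42], visited so far: [33]
  queue [6, 42] -> pop 6, enqueue [1, 32], visited so far: [33, 6]
  queue [42, 1, 32] -> pop 42, enqueue [none], visited so far: [33, 6, 42]
  queue [1, 32] -> pop 1, enqueue [none], visited so far: [33, 6, 42, 1]
  queue [32] -> pop 32, enqueue [18], visited so far: [33, 6, 42, 1, 32]
  queue [18] -> pop 18, enqueue [none], visited so far: [33, 6, 42, 1, 32, 18]
Result: [33, 6, 42, 1, 32, 18]


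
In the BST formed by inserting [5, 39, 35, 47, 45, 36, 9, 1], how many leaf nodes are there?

Tree built from: [5, 39, 35, 47, 45, 36, 9, 1]
Tree (level-order array): [5, 1, 39, None, None, 35, 47, 9, 36, 45]
Rule: A leaf has 0 children.
Per-node child counts:
  node 5: 2 child(ren)
  node 1: 0 child(ren)
  node 39: 2 child(ren)
  node 35: 2 child(ren)
  node 9: 0 child(ren)
  node 36: 0 child(ren)
  node 47: 1 child(ren)
  node 45: 0 child(ren)
Matching nodes: [1, 9, 36, 45]
Count of leaf nodes: 4


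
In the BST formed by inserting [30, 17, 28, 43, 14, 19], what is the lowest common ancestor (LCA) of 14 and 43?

Tree insertion order: [30, 17, 28, 43, 14, 19]
Tree (level-order array): [30, 17, 43, 14, 28, None, None, None, None, 19]
In a BST, the LCA of p=14, q=43 is the first node v on the
root-to-leaf path with p <= v <= q (go left if both < v, right if both > v).
Walk from root:
  at 30: 14 <= 30 <= 43, this is the LCA
LCA = 30


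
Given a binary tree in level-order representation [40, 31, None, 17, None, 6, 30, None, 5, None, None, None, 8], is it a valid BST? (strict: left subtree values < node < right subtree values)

Level-order array: [40, 31, None, 17, None, 6, 30, None, 5, None, None, None, 8]
Validate using subtree bounds (lo, hi): at each node, require lo < value < hi,
then recurse left with hi=value and right with lo=value.
Preorder trace (stopping at first violation):
  at node 40 with bounds (-inf, +inf): OK
  at node 31 with bounds (-inf, 40): OK
  at node 17 with bounds (-inf, 31): OK
  at node 6 with bounds (-inf, 17): OK
  at node 5 with bounds (6, 17): VIOLATION
Node 5 violates its bound: not (6 < 5 < 17).
Result: Not a valid BST


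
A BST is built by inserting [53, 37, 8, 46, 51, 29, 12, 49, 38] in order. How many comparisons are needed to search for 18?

Search path for 18: 53 -> 37 -> 8 -> 29 -> 12
Found: False
Comparisons: 5


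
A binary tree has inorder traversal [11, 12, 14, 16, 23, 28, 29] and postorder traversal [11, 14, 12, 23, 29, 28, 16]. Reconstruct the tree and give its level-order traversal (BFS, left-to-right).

Inorder:   [11, 12, 14, 16, 23, 28, 29]
Postorder: [11, 14, 12, 23, 29, 28, 16]
Algorithm: postorder visits root last, so walk postorder right-to-left;
each value is the root of the current inorder slice — split it at that
value, recurse on the right subtree first, then the left.
Recursive splits:
  root=16; inorder splits into left=[11, 12, 14], right=[23, 28, 29]
  root=28; inorder splits into left=[23], right=[29]
  root=29; inorder splits into left=[], right=[]
  root=23; inorder splits into left=[], right=[]
  root=12; inorder splits into left=[11], right=[14]
  root=14; inorder splits into left=[], right=[]
  root=11; inorder splits into left=[], right=[]
Reconstructed level-order: [16, 12, 28, 11, 14, 23, 29]


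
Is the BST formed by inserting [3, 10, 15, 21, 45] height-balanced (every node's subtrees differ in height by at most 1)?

Tree (level-order array): [3, None, 10, None, 15, None, 21, None, 45]
Definition: a tree is height-balanced if, at every node, |h(left) - h(right)| <= 1 (empty subtree has height -1).
Bottom-up per-node check:
  node 45: h_left=-1, h_right=-1, diff=0 [OK], height=0
  node 21: h_left=-1, h_right=0, diff=1 [OK], height=1
  node 15: h_left=-1, h_right=1, diff=2 [FAIL (|-1-1|=2 > 1)], height=2
  node 10: h_left=-1, h_right=2, diff=3 [FAIL (|-1-2|=3 > 1)], height=3
  node 3: h_left=-1, h_right=3, diff=4 [FAIL (|-1-3|=4 > 1)], height=4
Node 15 violates the condition: |-1 - 1| = 2 > 1.
Result: Not balanced


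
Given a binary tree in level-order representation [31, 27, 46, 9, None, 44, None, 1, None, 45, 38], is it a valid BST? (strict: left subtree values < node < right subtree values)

Level-order array: [31, 27, 46, 9, None, 44, None, 1, None, 45, 38]
Validate using subtree bounds (lo, hi): at each node, require lo < value < hi,
then recurse left with hi=value and right with lo=value.
Preorder trace (stopping at first violation):
  at node 31 with bounds (-inf, +inf): OK
  at node 27 with bounds (-inf, 31): OK
  at node 9 with bounds (-inf, 27): OK
  at node 1 with bounds (-inf, 9): OK
  at node 46 with bounds (31, +inf): OK
  at node 44 with bounds (31, 46): OK
  at node 45 with bounds (31, 44): VIOLATION
Node 45 violates its bound: not (31 < 45 < 44).
Result: Not a valid BST


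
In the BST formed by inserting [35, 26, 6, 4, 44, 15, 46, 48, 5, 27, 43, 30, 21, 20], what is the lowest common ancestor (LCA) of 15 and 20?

Tree insertion order: [35, 26, 6, 4, 44, 15, 46, 48, 5, 27, 43, 30, 21, 20]
Tree (level-order array): [35, 26, 44, 6, 27, 43, 46, 4, 15, None, 30, None, None, None, 48, None, 5, None, 21, None, None, None, None, None, None, 20]
In a BST, the LCA of p=15, q=20 is the first node v on the
root-to-leaf path with p <= v <= q (go left if both < v, right if both > v).
Walk from root:
  at 35: both 15 and 20 < 35, go left
  at 26: both 15 and 20 < 26, go left
  at 6: both 15 and 20 > 6, go right
  at 15: 15 <= 15 <= 20, this is the LCA
LCA = 15


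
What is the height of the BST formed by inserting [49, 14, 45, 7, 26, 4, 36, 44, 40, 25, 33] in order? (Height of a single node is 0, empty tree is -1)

Insertion order: [49, 14, 45, 7, 26, 4, 36, 44, 40, 25, 33]
Tree (level-order array): [49, 14, None, 7, 45, 4, None, 26, None, None, None, 25, 36, None, None, 33, 44, None, None, 40]
Compute height bottom-up (empty subtree = -1):
  height(4) = 1 + max(-1, -1) = 0
  height(7) = 1 + max(0, -1) = 1
  height(25) = 1 + max(-1, -1) = 0
  height(33) = 1 + max(-1, -1) = 0
  height(40) = 1 + max(-1, -1) = 0
  height(44) = 1 + max(0, -1) = 1
  height(36) = 1 + max(0, 1) = 2
  height(26) = 1 + max(0, 2) = 3
  height(45) = 1 + max(3, -1) = 4
  height(14) = 1 + max(1, 4) = 5
  height(49) = 1 + max(5, -1) = 6
Height = 6


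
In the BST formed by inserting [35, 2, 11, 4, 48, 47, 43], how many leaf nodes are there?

Tree built from: [35, 2, 11, 4, 48, 47, 43]
Tree (level-order array): [35, 2, 48, None, 11, 47, None, 4, None, 43]
Rule: A leaf has 0 children.
Per-node child counts:
  node 35: 2 child(ren)
  node 2: 1 child(ren)
  node 11: 1 child(ren)
  node 4: 0 child(ren)
  node 48: 1 child(ren)
  node 47: 1 child(ren)
  node 43: 0 child(ren)
Matching nodes: [4, 43]
Count of leaf nodes: 2


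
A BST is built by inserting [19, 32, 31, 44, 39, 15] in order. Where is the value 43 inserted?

Starting tree (level order): [19, 15, 32, None, None, 31, 44, None, None, 39]
Insertion path: 19 -> 32 -> 44 -> 39
Result: insert 43 as right child of 39
Final tree (level order): [19, 15, 32, None, None, 31, 44, None, None, 39, None, None, 43]


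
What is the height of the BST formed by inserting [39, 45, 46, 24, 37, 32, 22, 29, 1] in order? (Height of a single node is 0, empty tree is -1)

Insertion order: [39, 45, 46, 24, 37, 32, 22, 29, 1]
Tree (level-order array): [39, 24, 45, 22, 37, None, 46, 1, None, 32, None, None, None, None, None, 29]
Compute height bottom-up (empty subtree = -1):
  height(1) = 1 + max(-1, -1) = 0
  height(22) = 1 + max(0, -1) = 1
  height(29) = 1 + max(-1, -1) = 0
  height(32) = 1 + max(0, -1) = 1
  height(37) = 1 + max(1, -1) = 2
  height(24) = 1 + max(1, 2) = 3
  height(46) = 1 + max(-1, -1) = 0
  height(45) = 1 + max(-1, 0) = 1
  height(39) = 1 + max(3, 1) = 4
Height = 4
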